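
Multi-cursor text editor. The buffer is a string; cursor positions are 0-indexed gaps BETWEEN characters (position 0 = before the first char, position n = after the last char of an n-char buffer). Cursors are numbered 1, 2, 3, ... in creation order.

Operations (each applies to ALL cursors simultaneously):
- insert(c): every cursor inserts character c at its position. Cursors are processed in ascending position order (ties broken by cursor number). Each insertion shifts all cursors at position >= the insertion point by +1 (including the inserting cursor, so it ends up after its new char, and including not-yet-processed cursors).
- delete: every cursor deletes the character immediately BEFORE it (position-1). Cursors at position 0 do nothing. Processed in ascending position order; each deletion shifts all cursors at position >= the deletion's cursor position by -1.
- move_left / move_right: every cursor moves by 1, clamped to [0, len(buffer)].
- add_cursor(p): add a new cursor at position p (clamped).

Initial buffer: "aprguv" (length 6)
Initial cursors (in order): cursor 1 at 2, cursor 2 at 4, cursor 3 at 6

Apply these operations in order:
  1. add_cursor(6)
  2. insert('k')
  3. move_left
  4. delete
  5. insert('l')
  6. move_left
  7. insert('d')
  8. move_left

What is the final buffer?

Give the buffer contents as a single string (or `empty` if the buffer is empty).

After op 1 (add_cursor(6)): buffer="aprguv" (len 6), cursors c1@2 c2@4 c3@6 c4@6, authorship ......
After op 2 (insert('k')): buffer="apkrgkuvkk" (len 10), cursors c1@3 c2@6 c3@10 c4@10, authorship ..1..2..34
After op 3 (move_left): buffer="apkrgkuvkk" (len 10), cursors c1@2 c2@5 c3@9 c4@9, authorship ..1..2..34
After op 4 (delete): buffer="akrkuk" (len 6), cursors c1@1 c2@3 c3@5 c4@5, authorship .1.2.4
After op 5 (insert('l')): buffer="alkrlkullk" (len 10), cursors c1@2 c2@5 c3@9 c4@9, authorship .11.22.344
After op 6 (move_left): buffer="alkrlkullk" (len 10), cursors c1@1 c2@4 c3@8 c4@8, authorship .11.22.344
After op 7 (insert('d')): buffer="adlkrdlkulddlk" (len 14), cursors c1@2 c2@6 c3@12 c4@12, authorship .111.222.33444
After op 8 (move_left): buffer="adlkrdlkulddlk" (len 14), cursors c1@1 c2@5 c3@11 c4@11, authorship .111.222.33444

Answer: adlkrdlkulddlk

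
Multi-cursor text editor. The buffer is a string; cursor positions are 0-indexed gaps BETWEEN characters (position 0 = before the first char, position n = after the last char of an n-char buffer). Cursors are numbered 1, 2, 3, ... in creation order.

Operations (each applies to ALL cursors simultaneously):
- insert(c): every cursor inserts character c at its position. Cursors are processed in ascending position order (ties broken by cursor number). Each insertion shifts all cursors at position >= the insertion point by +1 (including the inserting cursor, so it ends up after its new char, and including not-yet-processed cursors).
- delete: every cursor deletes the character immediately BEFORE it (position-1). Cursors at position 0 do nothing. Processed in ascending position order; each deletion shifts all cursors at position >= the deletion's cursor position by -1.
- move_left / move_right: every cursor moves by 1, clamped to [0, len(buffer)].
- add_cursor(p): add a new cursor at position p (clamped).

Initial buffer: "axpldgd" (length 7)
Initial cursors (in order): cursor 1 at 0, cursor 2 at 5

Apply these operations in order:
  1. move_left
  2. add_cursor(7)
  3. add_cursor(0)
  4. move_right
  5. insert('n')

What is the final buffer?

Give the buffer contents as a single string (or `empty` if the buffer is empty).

After op 1 (move_left): buffer="axpldgd" (len 7), cursors c1@0 c2@4, authorship .......
After op 2 (add_cursor(7)): buffer="axpldgd" (len 7), cursors c1@0 c2@4 c3@7, authorship .......
After op 3 (add_cursor(0)): buffer="axpldgd" (len 7), cursors c1@0 c4@0 c2@4 c3@7, authorship .......
After op 4 (move_right): buffer="axpldgd" (len 7), cursors c1@1 c4@1 c2@5 c3@7, authorship .......
After op 5 (insert('n')): buffer="annxpldngdn" (len 11), cursors c1@3 c4@3 c2@8 c3@11, authorship .14....2..3

Answer: annxpldngdn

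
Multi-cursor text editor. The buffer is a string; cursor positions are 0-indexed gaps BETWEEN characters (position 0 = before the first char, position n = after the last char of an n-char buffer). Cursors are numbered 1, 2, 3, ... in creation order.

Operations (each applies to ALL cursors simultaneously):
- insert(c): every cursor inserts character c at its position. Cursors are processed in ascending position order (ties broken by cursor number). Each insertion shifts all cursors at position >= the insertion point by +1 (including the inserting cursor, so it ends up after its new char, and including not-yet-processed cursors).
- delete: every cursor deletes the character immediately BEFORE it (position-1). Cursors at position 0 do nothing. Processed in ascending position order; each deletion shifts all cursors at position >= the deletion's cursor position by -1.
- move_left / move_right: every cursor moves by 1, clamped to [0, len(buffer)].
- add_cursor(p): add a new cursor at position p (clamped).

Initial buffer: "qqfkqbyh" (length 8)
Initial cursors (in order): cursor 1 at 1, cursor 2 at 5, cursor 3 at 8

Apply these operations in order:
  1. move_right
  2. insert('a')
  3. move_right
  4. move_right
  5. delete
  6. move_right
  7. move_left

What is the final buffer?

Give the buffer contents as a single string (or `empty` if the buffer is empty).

Answer: qqafqbay

Derivation:
After op 1 (move_right): buffer="qqfkqbyh" (len 8), cursors c1@2 c2@6 c3@8, authorship ........
After op 2 (insert('a')): buffer="qqafkqbayha" (len 11), cursors c1@3 c2@8 c3@11, authorship ..1....2..3
After op 3 (move_right): buffer="qqafkqbayha" (len 11), cursors c1@4 c2@9 c3@11, authorship ..1....2..3
After op 4 (move_right): buffer="qqafkqbayha" (len 11), cursors c1@5 c2@10 c3@11, authorship ..1....2..3
After op 5 (delete): buffer="qqafqbay" (len 8), cursors c1@4 c2@8 c3@8, authorship ..1...2.
After op 6 (move_right): buffer="qqafqbay" (len 8), cursors c1@5 c2@8 c3@8, authorship ..1...2.
After op 7 (move_left): buffer="qqafqbay" (len 8), cursors c1@4 c2@7 c3@7, authorship ..1...2.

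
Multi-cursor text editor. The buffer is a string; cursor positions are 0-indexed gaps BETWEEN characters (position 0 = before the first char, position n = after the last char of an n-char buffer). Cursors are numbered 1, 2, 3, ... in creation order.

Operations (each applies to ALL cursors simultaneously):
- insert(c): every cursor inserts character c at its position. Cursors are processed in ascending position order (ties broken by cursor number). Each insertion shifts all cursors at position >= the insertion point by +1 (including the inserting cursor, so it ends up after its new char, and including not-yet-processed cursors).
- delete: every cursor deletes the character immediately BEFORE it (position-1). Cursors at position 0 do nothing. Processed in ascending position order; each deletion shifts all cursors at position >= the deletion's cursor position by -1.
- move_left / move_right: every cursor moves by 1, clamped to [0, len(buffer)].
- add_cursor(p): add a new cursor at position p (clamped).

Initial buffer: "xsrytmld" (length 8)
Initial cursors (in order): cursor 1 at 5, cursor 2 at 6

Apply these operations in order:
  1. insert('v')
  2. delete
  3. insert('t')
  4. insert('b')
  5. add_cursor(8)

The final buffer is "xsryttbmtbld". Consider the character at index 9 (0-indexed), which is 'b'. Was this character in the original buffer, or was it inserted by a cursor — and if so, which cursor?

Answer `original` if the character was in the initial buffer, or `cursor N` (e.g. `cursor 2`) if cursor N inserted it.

Answer: cursor 2

Derivation:
After op 1 (insert('v')): buffer="xsrytvmvld" (len 10), cursors c1@6 c2@8, authorship .....1.2..
After op 2 (delete): buffer="xsrytmld" (len 8), cursors c1@5 c2@6, authorship ........
After op 3 (insert('t')): buffer="xsryttmtld" (len 10), cursors c1@6 c2@8, authorship .....1.2..
After op 4 (insert('b')): buffer="xsryttbmtbld" (len 12), cursors c1@7 c2@10, authorship .....11.22..
After op 5 (add_cursor(8)): buffer="xsryttbmtbld" (len 12), cursors c1@7 c3@8 c2@10, authorship .....11.22..
Authorship (.=original, N=cursor N): . . . . . 1 1 . 2 2 . .
Index 9: author = 2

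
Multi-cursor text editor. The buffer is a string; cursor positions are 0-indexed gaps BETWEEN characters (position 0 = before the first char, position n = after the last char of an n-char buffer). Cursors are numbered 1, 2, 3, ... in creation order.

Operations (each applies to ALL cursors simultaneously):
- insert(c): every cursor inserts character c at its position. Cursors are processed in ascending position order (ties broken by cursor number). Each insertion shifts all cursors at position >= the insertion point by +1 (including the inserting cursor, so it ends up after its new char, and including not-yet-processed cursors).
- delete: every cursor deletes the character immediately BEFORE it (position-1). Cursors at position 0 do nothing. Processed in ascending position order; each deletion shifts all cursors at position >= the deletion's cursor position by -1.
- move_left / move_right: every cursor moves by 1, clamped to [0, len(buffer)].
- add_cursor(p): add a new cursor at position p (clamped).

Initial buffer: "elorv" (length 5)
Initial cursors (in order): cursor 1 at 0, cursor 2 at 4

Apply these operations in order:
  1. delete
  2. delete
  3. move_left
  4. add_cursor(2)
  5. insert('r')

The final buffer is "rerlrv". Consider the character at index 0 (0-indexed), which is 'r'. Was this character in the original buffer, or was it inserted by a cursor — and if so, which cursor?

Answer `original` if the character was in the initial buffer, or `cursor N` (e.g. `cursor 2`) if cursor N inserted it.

After op 1 (delete): buffer="elov" (len 4), cursors c1@0 c2@3, authorship ....
After op 2 (delete): buffer="elv" (len 3), cursors c1@0 c2@2, authorship ...
After op 3 (move_left): buffer="elv" (len 3), cursors c1@0 c2@1, authorship ...
After op 4 (add_cursor(2)): buffer="elv" (len 3), cursors c1@0 c2@1 c3@2, authorship ...
After op 5 (insert('r')): buffer="rerlrv" (len 6), cursors c1@1 c2@3 c3@5, authorship 1.2.3.
Authorship (.=original, N=cursor N): 1 . 2 . 3 .
Index 0: author = 1

Answer: cursor 1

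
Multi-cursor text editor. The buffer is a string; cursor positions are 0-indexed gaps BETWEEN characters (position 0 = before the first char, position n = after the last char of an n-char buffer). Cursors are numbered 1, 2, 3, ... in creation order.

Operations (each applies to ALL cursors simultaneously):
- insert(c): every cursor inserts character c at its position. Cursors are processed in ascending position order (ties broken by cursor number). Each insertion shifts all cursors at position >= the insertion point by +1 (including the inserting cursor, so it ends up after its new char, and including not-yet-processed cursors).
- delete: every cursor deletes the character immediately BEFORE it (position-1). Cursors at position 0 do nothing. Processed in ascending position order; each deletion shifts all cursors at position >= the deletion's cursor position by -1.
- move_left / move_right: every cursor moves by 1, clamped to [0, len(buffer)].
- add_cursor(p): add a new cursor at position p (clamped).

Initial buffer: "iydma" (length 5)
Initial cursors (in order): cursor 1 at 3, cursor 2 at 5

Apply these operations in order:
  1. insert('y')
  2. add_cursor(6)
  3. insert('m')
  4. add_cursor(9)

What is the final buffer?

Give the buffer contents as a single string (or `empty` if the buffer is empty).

Answer: iydymmamym

Derivation:
After op 1 (insert('y')): buffer="iydymay" (len 7), cursors c1@4 c2@7, authorship ...1..2
After op 2 (add_cursor(6)): buffer="iydymay" (len 7), cursors c1@4 c3@6 c2@7, authorship ...1..2
After op 3 (insert('m')): buffer="iydymmamym" (len 10), cursors c1@5 c3@8 c2@10, authorship ...11..322
After op 4 (add_cursor(9)): buffer="iydymmamym" (len 10), cursors c1@5 c3@8 c4@9 c2@10, authorship ...11..322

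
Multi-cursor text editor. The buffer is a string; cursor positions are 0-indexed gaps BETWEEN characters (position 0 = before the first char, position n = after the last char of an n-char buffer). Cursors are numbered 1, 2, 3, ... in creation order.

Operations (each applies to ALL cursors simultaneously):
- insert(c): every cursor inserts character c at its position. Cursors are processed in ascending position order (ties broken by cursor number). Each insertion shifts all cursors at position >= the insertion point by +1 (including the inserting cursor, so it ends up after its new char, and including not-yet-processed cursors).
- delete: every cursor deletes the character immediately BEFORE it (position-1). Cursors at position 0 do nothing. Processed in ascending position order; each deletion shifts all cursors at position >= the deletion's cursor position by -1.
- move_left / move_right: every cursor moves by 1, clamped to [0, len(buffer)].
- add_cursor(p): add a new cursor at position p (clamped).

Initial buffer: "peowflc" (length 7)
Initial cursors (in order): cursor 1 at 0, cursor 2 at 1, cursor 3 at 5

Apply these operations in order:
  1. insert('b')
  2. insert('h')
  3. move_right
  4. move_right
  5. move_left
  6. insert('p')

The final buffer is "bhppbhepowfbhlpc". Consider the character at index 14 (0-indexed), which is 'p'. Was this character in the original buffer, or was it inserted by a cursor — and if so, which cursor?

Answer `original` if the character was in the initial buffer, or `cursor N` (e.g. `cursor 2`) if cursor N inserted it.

After op 1 (insert('b')): buffer="bpbeowfblc" (len 10), cursors c1@1 c2@3 c3@8, authorship 1.2....3..
After op 2 (insert('h')): buffer="bhpbheowfbhlc" (len 13), cursors c1@2 c2@5 c3@11, authorship 11.22....33..
After op 3 (move_right): buffer="bhpbheowfbhlc" (len 13), cursors c1@3 c2@6 c3@12, authorship 11.22....33..
After op 4 (move_right): buffer="bhpbheowfbhlc" (len 13), cursors c1@4 c2@7 c3@13, authorship 11.22....33..
After op 5 (move_left): buffer="bhpbheowfbhlc" (len 13), cursors c1@3 c2@6 c3@12, authorship 11.22....33..
After op 6 (insert('p')): buffer="bhppbhepowfbhlpc" (len 16), cursors c1@4 c2@8 c3@15, authorship 11.122.2...33.3.
Authorship (.=original, N=cursor N): 1 1 . 1 2 2 . 2 . . . 3 3 . 3 .
Index 14: author = 3

Answer: cursor 3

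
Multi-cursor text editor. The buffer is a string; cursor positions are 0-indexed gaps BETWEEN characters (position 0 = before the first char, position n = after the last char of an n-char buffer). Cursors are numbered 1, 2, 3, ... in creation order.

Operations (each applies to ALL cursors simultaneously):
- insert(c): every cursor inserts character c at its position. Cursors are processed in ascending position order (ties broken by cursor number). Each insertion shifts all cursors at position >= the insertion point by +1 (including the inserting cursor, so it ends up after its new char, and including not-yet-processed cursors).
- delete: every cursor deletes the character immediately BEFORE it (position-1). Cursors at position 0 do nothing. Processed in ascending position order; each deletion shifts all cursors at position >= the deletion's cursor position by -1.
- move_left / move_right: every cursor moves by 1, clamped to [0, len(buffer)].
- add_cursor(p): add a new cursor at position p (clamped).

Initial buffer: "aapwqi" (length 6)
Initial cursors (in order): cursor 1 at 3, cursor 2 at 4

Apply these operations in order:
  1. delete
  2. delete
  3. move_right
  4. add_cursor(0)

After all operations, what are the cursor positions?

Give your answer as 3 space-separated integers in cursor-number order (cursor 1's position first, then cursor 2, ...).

After op 1 (delete): buffer="aaqi" (len 4), cursors c1@2 c2@2, authorship ....
After op 2 (delete): buffer="qi" (len 2), cursors c1@0 c2@0, authorship ..
After op 3 (move_right): buffer="qi" (len 2), cursors c1@1 c2@1, authorship ..
After op 4 (add_cursor(0)): buffer="qi" (len 2), cursors c3@0 c1@1 c2@1, authorship ..

Answer: 1 1 0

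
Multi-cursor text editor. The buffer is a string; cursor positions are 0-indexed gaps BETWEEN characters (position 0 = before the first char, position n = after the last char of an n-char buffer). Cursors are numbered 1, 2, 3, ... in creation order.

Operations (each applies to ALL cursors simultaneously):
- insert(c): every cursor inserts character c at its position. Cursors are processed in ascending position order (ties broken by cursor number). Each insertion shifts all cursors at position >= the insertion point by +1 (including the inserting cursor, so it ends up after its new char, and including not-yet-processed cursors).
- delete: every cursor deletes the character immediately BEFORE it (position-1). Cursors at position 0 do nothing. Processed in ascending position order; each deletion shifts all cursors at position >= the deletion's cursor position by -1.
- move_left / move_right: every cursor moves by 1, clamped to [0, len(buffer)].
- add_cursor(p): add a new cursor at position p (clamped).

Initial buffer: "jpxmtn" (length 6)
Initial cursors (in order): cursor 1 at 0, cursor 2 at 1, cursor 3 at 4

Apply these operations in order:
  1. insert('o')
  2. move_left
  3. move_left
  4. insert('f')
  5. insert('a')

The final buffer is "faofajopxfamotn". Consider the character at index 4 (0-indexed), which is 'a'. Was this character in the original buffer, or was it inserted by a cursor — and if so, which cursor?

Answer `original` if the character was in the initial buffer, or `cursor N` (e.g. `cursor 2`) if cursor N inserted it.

Answer: cursor 2

Derivation:
After op 1 (insert('o')): buffer="ojopxmotn" (len 9), cursors c1@1 c2@3 c3@7, authorship 1.2...3..
After op 2 (move_left): buffer="ojopxmotn" (len 9), cursors c1@0 c2@2 c3@6, authorship 1.2...3..
After op 3 (move_left): buffer="ojopxmotn" (len 9), cursors c1@0 c2@1 c3@5, authorship 1.2...3..
After op 4 (insert('f')): buffer="fofjopxfmotn" (len 12), cursors c1@1 c2@3 c3@8, authorship 112.2..3.3..
After op 5 (insert('a')): buffer="faofajopxfamotn" (len 15), cursors c1@2 c2@5 c3@11, authorship 11122.2..33.3..
Authorship (.=original, N=cursor N): 1 1 1 2 2 . 2 . . 3 3 . 3 . .
Index 4: author = 2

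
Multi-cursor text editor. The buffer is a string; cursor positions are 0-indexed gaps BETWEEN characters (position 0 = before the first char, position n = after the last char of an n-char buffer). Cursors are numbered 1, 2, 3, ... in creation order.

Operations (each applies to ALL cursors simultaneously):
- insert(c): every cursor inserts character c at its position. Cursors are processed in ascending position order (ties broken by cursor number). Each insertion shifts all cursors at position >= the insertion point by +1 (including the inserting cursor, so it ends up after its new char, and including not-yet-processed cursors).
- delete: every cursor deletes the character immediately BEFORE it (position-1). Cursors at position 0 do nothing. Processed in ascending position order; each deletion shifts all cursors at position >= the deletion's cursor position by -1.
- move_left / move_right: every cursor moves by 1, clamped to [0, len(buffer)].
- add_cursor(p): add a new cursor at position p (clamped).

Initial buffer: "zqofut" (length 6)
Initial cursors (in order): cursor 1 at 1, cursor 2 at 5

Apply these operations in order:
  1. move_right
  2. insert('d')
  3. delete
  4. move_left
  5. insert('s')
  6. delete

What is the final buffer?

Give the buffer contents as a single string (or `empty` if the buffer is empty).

After op 1 (move_right): buffer="zqofut" (len 6), cursors c1@2 c2@6, authorship ......
After op 2 (insert('d')): buffer="zqdofutd" (len 8), cursors c1@3 c2@8, authorship ..1....2
After op 3 (delete): buffer="zqofut" (len 6), cursors c1@2 c2@6, authorship ......
After op 4 (move_left): buffer="zqofut" (len 6), cursors c1@1 c2@5, authorship ......
After op 5 (insert('s')): buffer="zsqofust" (len 8), cursors c1@2 c2@7, authorship .1....2.
After op 6 (delete): buffer="zqofut" (len 6), cursors c1@1 c2@5, authorship ......

Answer: zqofut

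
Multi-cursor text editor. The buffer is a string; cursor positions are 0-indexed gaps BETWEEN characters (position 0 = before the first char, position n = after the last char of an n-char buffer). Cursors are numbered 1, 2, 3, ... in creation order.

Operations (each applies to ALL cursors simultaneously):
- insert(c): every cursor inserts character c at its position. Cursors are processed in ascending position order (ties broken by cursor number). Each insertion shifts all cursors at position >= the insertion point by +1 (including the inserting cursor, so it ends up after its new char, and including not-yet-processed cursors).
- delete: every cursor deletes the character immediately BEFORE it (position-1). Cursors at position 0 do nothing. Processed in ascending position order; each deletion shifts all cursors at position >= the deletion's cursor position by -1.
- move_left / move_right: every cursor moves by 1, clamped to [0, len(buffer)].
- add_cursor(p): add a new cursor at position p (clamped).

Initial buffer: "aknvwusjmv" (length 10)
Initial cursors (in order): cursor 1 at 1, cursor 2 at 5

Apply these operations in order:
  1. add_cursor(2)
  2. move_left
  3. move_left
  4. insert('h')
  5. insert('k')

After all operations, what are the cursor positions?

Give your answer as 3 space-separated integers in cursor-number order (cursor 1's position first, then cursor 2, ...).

Answer: 4 9 4

Derivation:
After op 1 (add_cursor(2)): buffer="aknvwusjmv" (len 10), cursors c1@1 c3@2 c2@5, authorship ..........
After op 2 (move_left): buffer="aknvwusjmv" (len 10), cursors c1@0 c3@1 c2@4, authorship ..........
After op 3 (move_left): buffer="aknvwusjmv" (len 10), cursors c1@0 c3@0 c2@3, authorship ..........
After op 4 (insert('h')): buffer="hhaknhvwusjmv" (len 13), cursors c1@2 c3@2 c2@6, authorship 13...2.......
After op 5 (insert('k')): buffer="hhkkaknhkvwusjmv" (len 16), cursors c1@4 c3@4 c2@9, authorship 1313...22.......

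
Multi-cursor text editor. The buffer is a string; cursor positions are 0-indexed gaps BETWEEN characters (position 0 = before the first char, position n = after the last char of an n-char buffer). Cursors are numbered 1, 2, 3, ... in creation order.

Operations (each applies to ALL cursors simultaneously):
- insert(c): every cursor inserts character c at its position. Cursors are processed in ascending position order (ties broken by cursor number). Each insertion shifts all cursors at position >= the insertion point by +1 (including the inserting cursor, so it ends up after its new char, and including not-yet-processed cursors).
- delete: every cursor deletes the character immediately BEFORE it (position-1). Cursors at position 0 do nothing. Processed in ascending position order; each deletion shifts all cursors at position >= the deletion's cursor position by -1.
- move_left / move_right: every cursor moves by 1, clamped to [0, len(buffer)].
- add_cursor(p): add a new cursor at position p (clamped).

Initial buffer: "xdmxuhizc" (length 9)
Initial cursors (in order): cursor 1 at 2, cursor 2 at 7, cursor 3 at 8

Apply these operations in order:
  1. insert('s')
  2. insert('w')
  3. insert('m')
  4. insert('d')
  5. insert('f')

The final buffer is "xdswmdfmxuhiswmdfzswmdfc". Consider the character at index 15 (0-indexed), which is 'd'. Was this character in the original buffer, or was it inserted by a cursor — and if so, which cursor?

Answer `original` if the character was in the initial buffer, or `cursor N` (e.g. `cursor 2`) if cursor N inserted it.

After op 1 (insert('s')): buffer="xdsmxuhiszsc" (len 12), cursors c1@3 c2@9 c3@11, authorship ..1.....2.3.
After op 2 (insert('w')): buffer="xdswmxuhiswzswc" (len 15), cursors c1@4 c2@11 c3@14, authorship ..11.....22.33.
After op 3 (insert('m')): buffer="xdswmmxuhiswmzswmc" (len 18), cursors c1@5 c2@13 c3@17, authorship ..111.....222.333.
After op 4 (insert('d')): buffer="xdswmdmxuhiswmdzswmdc" (len 21), cursors c1@6 c2@15 c3@20, authorship ..1111.....2222.3333.
After op 5 (insert('f')): buffer="xdswmdfmxuhiswmdfzswmdfc" (len 24), cursors c1@7 c2@17 c3@23, authorship ..11111.....22222.33333.
Authorship (.=original, N=cursor N): . . 1 1 1 1 1 . . . . . 2 2 2 2 2 . 3 3 3 3 3 .
Index 15: author = 2

Answer: cursor 2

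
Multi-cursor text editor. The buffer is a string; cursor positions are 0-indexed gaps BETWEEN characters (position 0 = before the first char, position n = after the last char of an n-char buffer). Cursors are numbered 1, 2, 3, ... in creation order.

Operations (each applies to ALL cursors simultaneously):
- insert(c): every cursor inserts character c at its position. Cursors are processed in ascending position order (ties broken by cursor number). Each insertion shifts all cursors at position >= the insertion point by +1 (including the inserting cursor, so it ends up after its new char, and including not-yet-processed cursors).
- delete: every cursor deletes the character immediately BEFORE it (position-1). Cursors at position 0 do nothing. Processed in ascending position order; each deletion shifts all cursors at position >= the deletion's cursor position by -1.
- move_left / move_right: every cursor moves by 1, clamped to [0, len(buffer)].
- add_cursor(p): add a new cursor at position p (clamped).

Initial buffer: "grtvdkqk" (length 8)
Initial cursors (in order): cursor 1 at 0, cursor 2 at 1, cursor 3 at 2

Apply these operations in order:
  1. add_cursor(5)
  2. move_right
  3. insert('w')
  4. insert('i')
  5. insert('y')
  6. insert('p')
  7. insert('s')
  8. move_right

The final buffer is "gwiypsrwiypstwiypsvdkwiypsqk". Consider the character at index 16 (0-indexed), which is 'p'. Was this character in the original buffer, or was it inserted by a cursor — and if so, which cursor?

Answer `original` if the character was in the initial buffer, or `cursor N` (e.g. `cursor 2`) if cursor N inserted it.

Answer: cursor 3

Derivation:
After op 1 (add_cursor(5)): buffer="grtvdkqk" (len 8), cursors c1@0 c2@1 c3@2 c4@5, authorship ........
After op 2 (move_right): buffer="grtvdkqk" (len 8), cursors c1@1 c2@2 c3@3 c4@6, authorship ........
After op 3 (insert('w')): buffer="gwrwtwvdkwqk" (len 12), cursors c1@2 c2@4 c3@6 c4@10, authorship .1.2.3...4..
After op 4 (insert('i')): buffer="gwirwitwivdkwiqk" (len 16), cursors c1@3 c2@6 c3@9 c4@14, authorship .11.22.33...44..
After op 5 (insert('y')): buffer="gwiyrwiytwiyvdkwiyqk" (len 20), cursors c1@4 c2@8 c3@12 c4@18, authorship .111.222.333...444..
After op 6 (insert('p')): buffer="gwiyprwiyptwiypvdkwiypqk" (len 24), cursors c1@5 c2@10 c3@15 c4@22, authorship .1111.2222.3333...4444..
After op 7 (insert('s')): buffer="gwiypsrwiypstwiypsvdkwiypsqk" (len 28), cursors c1@6 c2@12 c3@18 c4@26, authorship .11111.22222.33333...44444..
After op 8 (move_right): buffer="gwiypsrwiypstwiypsvdkwiypsqk" (len 28), cursors c1@7 c2@13 c3@19 c4@27, authorship .11111.22222.33333...44444..
Authorship (.=original, N=cursor N): . 1 1 1 1 1 . 2 2 2 2 2 . 3 3 3 3 3 . . . 4 4 4 4 4 . .
Index 16: author = 3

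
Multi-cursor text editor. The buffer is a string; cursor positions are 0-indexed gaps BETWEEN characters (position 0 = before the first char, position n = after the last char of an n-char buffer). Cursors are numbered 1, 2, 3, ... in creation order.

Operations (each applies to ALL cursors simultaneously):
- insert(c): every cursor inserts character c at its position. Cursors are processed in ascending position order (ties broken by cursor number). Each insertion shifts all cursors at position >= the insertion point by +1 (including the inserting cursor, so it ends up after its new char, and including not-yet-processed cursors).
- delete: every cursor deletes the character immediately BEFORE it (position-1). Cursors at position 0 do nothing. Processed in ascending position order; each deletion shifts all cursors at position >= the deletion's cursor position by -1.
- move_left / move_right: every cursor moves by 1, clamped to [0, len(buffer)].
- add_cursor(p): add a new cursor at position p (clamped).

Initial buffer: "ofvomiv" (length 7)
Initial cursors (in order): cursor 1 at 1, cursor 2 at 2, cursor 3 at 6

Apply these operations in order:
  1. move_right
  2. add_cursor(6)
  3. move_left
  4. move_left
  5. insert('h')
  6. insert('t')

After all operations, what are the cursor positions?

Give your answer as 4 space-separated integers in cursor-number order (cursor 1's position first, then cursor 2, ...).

After op 1 (move_right): buffer="ofvomiv" (len 7), cursors c1@2 c2@3 c3@7, authorship .......
After op 2 (add_cursor(6)): buffer="ofvomiv" (len 7), cursors c1@2 c2@3 c4@6 c3@7, authorship .......
After op 3 (move_left): buffer="ofvomiv" (len 7), cursors c1@1 c2@2 c4@5 c3@6, authorship .......
After op 4 (move_left): buffer="ofvomiv" (len 7), cursors c1@0 c2@1 c4@4 c3@5, authorship .......
After op 5 (insert('h')): buffer="hohfvohmhiv" (len 11), cursors c1@1 c2@3 c4@7 c3@9, authorship 1.2...4.3..
After op 6 (insert('t')): buffer="htohtfvohtmhtiv" (len 15), cursors c1@2 c2@5 c4@10 c3@13, authorship 11.22...44.33..

Answer: 2 5 13 10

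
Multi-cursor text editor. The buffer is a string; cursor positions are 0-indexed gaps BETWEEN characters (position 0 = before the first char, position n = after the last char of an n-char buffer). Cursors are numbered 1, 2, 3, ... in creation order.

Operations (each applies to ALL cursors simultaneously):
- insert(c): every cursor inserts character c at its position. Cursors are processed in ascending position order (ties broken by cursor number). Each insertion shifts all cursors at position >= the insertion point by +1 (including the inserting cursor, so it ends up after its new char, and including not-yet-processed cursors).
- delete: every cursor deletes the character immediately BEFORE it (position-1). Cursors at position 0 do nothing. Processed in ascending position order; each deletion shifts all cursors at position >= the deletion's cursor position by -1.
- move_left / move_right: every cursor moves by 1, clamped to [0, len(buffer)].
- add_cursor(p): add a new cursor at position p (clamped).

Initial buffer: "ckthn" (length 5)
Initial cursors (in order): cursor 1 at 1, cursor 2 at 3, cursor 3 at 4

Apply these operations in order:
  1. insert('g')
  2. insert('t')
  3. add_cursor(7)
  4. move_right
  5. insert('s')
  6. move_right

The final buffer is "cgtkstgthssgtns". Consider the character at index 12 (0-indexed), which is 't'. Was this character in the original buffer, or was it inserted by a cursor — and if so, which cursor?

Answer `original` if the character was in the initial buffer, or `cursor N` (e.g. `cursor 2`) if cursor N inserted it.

Answer: cursor 3

Derivation:
After op 1 (insert('g')): buffer="cgktghgn" (len 8), cursors c1@2 c2@5 c3@7, authorship .1..2.3.
After op 2 (insert('t')): buffer="cgtktgthgtn" (len 11), cursors c1@3 c2@7 c3@10, authorship .11..22.33.
After op 3 (add_cursor(7)): buffer="cgtktgthgtn" (len 11), cursors c1@3 c2@7 c4@7 c3@10, authorship .11..22.33.
After op 4 (move_right): buffer="cgtktgthgtn" (len 11), cursors c1@4 c2@8 c4@8 c3@11, authorship .11..22.33.
After op 5 (insert('s')): buffer="cgtkstgthssgtns" (len 15), cursors c1@5 c2@11 c4@11 c3@15, authorship .11.1.22.2433.3
After op 6 (move_right): buffer="cgtkstgthssgtns" (len 15), cursors c1@6 c2@12 c4@12 c3@15, authorship .11.1.22.2433.3
Authorship (.=original, N=cursor N): . 1 1 . 1 . 2 2 . 2 4 3 3 . 3
Index 12: author = 3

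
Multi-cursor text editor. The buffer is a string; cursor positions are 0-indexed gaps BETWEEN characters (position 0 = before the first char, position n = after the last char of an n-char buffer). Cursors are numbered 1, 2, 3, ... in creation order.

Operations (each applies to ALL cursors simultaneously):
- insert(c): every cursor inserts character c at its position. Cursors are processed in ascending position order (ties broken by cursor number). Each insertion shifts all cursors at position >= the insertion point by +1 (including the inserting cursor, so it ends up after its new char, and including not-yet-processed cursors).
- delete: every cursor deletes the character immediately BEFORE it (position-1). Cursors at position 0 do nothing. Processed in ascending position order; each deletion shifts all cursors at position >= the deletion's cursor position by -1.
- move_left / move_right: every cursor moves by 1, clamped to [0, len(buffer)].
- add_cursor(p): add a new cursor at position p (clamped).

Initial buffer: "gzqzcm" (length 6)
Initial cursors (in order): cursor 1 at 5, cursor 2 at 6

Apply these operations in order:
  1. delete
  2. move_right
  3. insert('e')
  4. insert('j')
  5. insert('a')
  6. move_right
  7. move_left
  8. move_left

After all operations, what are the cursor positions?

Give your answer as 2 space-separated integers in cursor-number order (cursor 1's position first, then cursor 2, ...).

Answer: 8 8

Derivation:
After op 1 (delete): buffer="gzqz" (len 4), cursors c1@4 c2@4, authorship ....
After op 2 (move_right): buffer="gzqz" (len 4), cursors c1@4 c2@4, authorship ....
After op 3 (insert('e')): buffer="gzqzee" (len 6), cursors c1@6 c2@6, authorship ....12
After op 4 (insert('j')): buffer="gzqzeejj" (len 8), cursors c1@8 c2@8, authorship ....1212
After op 5 (insert('a')): buffer="gzqzeejjaa" (len 10), cursors c1@10 c2@10, authorship ....121212
After op 6 (move_right): buffer="gzqzeejjaa" (len 10), cursors c1@10 c2@10, authorship ....121212
After op 7 (move_left): buffer="gzqzeejjaa" (len 10), cursors c1@9 c2@9, authorship ....121212
After op 8 (move_left): buffer="gzqzeejjaa" (len 10), cursors c1@8 c2@8, authorship ....121212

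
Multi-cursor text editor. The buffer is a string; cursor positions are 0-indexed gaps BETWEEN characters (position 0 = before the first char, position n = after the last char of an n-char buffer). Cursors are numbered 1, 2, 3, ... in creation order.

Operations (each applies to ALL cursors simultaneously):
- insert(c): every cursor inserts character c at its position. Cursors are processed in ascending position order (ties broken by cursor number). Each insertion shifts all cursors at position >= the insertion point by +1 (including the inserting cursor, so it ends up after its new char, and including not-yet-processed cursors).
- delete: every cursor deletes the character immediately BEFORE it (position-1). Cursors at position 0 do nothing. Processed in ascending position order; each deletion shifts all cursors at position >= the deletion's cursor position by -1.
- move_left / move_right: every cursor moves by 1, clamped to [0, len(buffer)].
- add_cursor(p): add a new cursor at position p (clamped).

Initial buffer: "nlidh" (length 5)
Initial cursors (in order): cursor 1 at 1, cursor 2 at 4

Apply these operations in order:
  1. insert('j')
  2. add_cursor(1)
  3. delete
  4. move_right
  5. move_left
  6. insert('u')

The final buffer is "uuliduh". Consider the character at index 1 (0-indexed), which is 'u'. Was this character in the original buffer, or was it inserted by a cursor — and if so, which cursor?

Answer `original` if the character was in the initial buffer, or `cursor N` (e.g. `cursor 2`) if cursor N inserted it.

Answer: cursor 3

Derivation:
After op 1 (insert('j')): buffer="njlidjh" (len 7), cursors c1@2 c2@6, authorship .1...2.
After op 2 (add_cursor(1)): buffer="njlidjh" (len 7), cursors c3@1 c1@2 c2@6, authorship .1...2.
After op 3 (delete): buffer="lidh" (len 4), cursors c1@0 c3@0 c2@3, authorship ....
After op 4 (move_right): buffer="lidh" (len 4), cursors c1@1 c3@1 c2@4, authorship ....
After op 5 (move_left): buffer="lidh" (len 4), cursors c1@0 c3@0 c2@3, authorship ....
After op 6 (insert('u')): buffer="uuliduh" (len 7), cursors c1@2 c3@2 c2@6, authorship 13...2.
Authorship (.=original, N=cursor N): 1 3 . . . 2 .
Index 1: author = 3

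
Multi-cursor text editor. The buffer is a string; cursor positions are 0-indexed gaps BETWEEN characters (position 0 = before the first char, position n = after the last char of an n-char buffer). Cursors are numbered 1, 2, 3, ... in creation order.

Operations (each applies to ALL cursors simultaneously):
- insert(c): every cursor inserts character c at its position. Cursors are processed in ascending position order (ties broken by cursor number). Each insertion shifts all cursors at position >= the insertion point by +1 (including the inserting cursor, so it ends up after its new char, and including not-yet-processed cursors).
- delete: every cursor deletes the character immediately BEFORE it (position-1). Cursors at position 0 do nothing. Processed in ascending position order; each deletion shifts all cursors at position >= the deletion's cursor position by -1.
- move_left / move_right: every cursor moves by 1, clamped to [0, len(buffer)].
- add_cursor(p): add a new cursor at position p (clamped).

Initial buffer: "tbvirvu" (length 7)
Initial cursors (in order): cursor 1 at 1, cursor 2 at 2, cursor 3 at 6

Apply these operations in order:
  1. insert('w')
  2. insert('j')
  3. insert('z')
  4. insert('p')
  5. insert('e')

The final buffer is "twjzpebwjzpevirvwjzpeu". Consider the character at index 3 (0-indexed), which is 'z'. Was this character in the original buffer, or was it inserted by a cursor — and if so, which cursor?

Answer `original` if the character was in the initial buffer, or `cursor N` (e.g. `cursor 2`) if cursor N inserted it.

After op 1 (insert('w')): buffer="twbwvirvwu" (len 10), cursors c1@2 c2@4 c3@9, authorship .1.2....3.
After op 2 (insert('j')): buffer="twjbwjvirvwju" (len 13), cursors c1@3 c2@6 c3@12, authorship .11.22....33.
After op 3 (insert('z')): buffer="twjzbwjzvirvwjzu" (len 16), cursors c1@4 c2@8 c3@15, authorship .111.222....333.
After op 4 (insert('p')): buffer="twjzpbwjzpvirvwjzpu" (len 19), cursors c1@5 c2@10 c3@18, authorship .1111.2222....3333.
After op 5 (insert('e')): buffer="twjzpebwjzpevirvwjzpeu" (len 22), cursors c1@6 c2@12 c3@21, authorship .11111.22222....33333.
Authorship (.=original, N=cursor N): . 1 1 1 1 1 . 2 2 2 2 2 . . . . 3 3 3 3 3 .
Index 3: author = 1

Answer: cursor 1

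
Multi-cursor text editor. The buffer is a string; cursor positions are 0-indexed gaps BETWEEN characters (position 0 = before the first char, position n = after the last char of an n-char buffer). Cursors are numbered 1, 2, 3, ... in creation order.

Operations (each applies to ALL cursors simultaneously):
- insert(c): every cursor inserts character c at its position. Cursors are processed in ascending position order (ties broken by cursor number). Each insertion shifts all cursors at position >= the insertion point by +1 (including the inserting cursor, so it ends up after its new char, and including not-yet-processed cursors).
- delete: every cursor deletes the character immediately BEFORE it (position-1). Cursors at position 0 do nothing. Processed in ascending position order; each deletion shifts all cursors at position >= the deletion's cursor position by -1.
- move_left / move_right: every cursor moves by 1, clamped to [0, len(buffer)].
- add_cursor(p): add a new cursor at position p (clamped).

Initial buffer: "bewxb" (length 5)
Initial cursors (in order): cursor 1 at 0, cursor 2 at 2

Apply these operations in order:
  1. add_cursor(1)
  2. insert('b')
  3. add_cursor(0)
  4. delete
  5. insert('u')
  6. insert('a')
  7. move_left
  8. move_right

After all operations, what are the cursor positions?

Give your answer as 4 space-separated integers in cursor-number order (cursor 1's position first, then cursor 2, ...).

After op 1 (add_cursor(1)): buffer="bewxb" (len 5), cursors c1@0 c3@1 c2@2, authorship .....
After op 2 (insert('b')): buffer="bbbebwxb" (len 8), cursors c1@1 c3@3 c2@5, authorship 1.3.2...
After op 3 (add_cursor(0)): buffer="bbbebwxb" (len 8), cursors c4@0 c1@1 c3@3 c2@5, authorship 1.3.2...
After op 4 (delete): buffer="bewxb" (len 5), cursors c1@0 c4@0 c3@1 c2@2, authorship .....
After op 5 (insert('u')): buffer="uubueuwxb" (len 9), cursors c1@2 c4@2 c3@4 c2@6, authorship 14.3.2...
After op 6 (insert('a')): buffer="uuaabuaeuawxb" (len 13), cursors c1@4 c4@4 c3@7 c2@10, authorship 1414.33.22...
After op 7 (move_left): buffer="uuaabuaeuawxb" (len 13), cursors c1@3 c4@3 c3@6 c2@9, authorship 1414.33.22...
After op 8 (move_right): buffer="uuaabuaeuawxb" (len 13), cursors c1@4 c4@4 c3@7 c2@10, authorship 1414.33.22...

Answer: 4 10 7 4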